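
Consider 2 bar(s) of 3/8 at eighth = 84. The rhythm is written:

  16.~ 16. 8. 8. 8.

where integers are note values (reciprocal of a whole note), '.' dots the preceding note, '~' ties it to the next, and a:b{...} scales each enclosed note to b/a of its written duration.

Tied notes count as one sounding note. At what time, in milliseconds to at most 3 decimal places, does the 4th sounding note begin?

1. 0.0ms @ 0 + 1071.429ms (3/2)
2. 1071.429ms @ 3/2 + 1071.429ms (3/2)
3. 2142.857ms @ 3 + 1071.429ms (3/2)
4. 3214.286ms @ 9/2 + 1071.429ms (3/2)

note 4 onset = 9/2b = 3214.286ms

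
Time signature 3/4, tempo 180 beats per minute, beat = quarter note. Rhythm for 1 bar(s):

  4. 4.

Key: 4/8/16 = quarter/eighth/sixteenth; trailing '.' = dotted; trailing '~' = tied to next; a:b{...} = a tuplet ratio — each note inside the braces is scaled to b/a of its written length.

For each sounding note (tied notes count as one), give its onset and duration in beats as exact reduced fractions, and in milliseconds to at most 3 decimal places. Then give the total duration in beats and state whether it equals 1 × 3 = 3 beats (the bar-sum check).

1) 0.0ms=0b +500.0ms=3/2b
2) 500.0ms=3/2b +500.0ms=3/2b
Σ=3b of 3 (180bpm 3/4) — PASS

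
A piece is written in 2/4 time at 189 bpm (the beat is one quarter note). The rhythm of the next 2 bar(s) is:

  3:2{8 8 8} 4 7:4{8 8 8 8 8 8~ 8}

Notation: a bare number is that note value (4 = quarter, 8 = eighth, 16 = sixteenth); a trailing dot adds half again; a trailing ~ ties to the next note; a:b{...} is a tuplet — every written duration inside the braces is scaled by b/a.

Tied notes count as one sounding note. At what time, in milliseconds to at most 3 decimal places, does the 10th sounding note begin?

1. 0.0ms @ 0 + 105.82ms (1/3)
2. 105.82ms @ 1/3 + 105.82ms (1/3)
3. 211.64ms @ 2/3 + 105.82ms (1/3)
4. 317.46ms @ 1 + 317.46ms (1)
5. 634.921ms @ 2 + 90.703ms (2/7)
6. 725.624ms @ 16/7 + 90.703ms (2/7)
7. 816.327ms @ 18/7 + 90.703ms (2/7)
8. 907.029ms @ 20/7 + 90.703ms (2/7)
9. 997.732ms @ 22/7 + 90.703ms (2/7)
10. 1088.435ms @ 24/7 + 181.406ms (4/7)

note 10 onset = 24/7b = 1088.435ms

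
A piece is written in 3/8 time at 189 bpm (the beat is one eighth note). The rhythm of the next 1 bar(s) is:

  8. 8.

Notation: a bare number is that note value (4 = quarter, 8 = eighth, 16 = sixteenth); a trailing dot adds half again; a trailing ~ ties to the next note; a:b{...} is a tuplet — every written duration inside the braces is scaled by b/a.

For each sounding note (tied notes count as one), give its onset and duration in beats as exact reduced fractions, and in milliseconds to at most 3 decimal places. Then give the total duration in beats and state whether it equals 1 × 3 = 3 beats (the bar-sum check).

1) 0.0ms=0b +476.19ms=3/2b
2) 476.19ms=3/2b +476.19ms=3/2b
Σ=3b of 3 (189bpm 3/8) — PASS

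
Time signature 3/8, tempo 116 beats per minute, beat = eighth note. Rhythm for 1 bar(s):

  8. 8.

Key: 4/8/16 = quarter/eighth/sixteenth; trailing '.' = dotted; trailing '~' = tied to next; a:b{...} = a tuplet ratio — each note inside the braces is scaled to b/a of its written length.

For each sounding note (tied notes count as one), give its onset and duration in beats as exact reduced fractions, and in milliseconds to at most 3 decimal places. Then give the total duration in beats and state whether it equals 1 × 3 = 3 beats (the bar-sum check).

1) 0.0ms=0b +775.862ms=3/2b
2) 775.862ms=3/2b +775.862ms=3/2b
Σ=3b of 3 (116bpm 3/8) — PASS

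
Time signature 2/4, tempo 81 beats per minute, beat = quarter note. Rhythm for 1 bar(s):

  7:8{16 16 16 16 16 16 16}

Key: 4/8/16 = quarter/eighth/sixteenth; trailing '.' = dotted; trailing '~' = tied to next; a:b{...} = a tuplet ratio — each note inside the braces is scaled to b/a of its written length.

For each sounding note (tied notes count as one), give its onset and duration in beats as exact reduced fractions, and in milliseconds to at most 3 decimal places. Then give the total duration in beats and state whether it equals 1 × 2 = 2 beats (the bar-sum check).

1) 0.0ms=0b +211.64ms=2/7b
2) 211.64ms=2/7b +211.64ms=2/7b
3) 423.28ms=4/7b +211.64ms=2/7b
4) 634.921ms=6/7b +211.64ms=2/7b
5) 846.561ms=8/7b +211.64ms=2/7b
6) 1058.201ms=10/7b +211.64ms=2/7b
7) 1269.841ms=12/7b +211.64ms=2/7b
Σ=2b of 2 (81bpm 2/4) — PASS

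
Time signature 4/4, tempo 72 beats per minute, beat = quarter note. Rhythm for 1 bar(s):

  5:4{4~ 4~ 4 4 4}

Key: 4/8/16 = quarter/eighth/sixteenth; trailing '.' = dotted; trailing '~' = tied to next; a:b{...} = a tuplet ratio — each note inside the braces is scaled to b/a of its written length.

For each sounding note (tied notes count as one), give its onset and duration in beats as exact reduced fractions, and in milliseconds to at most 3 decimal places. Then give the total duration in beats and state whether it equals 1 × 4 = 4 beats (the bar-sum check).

1) 0.0ms=0b +2000.0ms=12/5b
2) 2000.0ms=12/5b +666.667ms=4/5b
3) 2666.667ms=16/5b +666.667ms=4/5b
Σ=4b of 4 (72bpm 4/4) — PASS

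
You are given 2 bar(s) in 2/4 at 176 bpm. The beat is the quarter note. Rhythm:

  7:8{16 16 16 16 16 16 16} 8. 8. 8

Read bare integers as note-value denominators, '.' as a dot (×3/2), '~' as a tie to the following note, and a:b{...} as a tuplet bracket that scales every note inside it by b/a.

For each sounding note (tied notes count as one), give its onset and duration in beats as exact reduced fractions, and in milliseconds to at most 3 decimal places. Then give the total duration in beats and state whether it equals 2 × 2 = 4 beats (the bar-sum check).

1) 0.0ms=0b +97.403ms=2/7b
2) 97.403ms=2/7b +97.403ms=2/7b
3) 194.805ms=4/7b +97.403ms=2/7b
4) 292.208ms=6/7b +97.403ms=2/7b
5) 389.61ms=8/7b +97.403ms=2/7b
6) 487.013ms=10/7b +97.403ms=2/7b
7) 584.416ms=12/7b +97.403ms=2/7b
8) 681.818ms=2b +255.682ms=3/4b
9) 937.5ms=11/4b +255.682ms=3/4b
10) 1193.182ms=7/2b +170.455ms=1/2b
Σ=4b of 4 (176bpm 2/4) — PASS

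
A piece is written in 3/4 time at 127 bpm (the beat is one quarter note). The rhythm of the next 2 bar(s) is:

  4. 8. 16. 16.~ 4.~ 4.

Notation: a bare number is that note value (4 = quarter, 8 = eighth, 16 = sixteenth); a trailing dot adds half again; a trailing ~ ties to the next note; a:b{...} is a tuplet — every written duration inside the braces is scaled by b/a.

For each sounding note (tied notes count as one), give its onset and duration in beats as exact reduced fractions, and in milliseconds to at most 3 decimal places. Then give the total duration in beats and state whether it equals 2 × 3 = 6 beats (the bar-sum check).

1) 0.0ms=0b +708.661ms=3/2b
2) 708.661ms=3/2b +354.331ms=3/4b
3) 1062.992ms=9/4b +177.165ms=3/8b
4) 1240.157ms=21/8b +1594.488ms=27/8b
Σ=6b of 6 (127bpm 3/4) — PASS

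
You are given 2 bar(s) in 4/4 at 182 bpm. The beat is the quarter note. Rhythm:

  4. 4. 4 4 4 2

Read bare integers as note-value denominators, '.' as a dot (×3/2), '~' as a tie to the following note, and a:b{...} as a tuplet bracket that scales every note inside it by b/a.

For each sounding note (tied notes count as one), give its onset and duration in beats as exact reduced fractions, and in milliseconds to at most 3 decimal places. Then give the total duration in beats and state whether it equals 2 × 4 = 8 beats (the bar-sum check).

1) 0.0ms=0b +494.505ms=3/2b
2) 494.505ms=3/2b +494.505ms=3/2b
3) 989.011ms=3b +329.67ms=1b
4) 1318.681ms=4b +329.67ms=1b
5) 1648.352ms=5b +329.67ms=1b
6) 1978.022ms=6b +659.341ms=2b
Σ=8b of 8 (182bpm 4/4) — PASS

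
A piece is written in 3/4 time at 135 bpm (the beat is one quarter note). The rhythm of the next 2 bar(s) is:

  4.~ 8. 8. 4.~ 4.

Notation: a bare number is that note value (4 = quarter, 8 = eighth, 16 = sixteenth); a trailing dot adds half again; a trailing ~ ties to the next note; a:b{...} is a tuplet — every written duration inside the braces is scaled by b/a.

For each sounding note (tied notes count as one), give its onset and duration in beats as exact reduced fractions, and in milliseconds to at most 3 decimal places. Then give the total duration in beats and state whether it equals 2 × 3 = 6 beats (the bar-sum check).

1) 0.0ms=0b +1000.0ms=9/4b
2) 1000.0ms=9/4b +333.333ms=3/4b
3) 1333.333ms=3b +1333.333ms=3b
Σ=6b of 6 (135bpm 3/4) — PASS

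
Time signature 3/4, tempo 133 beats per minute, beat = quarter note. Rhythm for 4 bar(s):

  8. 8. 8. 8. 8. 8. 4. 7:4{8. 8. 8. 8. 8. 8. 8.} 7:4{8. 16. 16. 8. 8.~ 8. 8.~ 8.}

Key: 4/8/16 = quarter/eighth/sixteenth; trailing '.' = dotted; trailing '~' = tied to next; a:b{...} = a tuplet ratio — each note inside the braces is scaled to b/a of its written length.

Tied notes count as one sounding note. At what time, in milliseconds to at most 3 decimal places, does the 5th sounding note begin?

1. 0.0ms @ 0 + 338.346ms (3/4)
2. 338.346ms @ 3/4 + 338.346ms (3/4)
3. 676.692ms @ 3/2 + 338.346ms (3/4)
4. 1015.038ms @ 9/4 + 338.346ms (3/4)
5. 1353.383ms @ 3 + 338.346ms (3/4)
6. 1691.729ms @ 15/4 + 338.346ms (3/4)
7. 2030.075ms @ 9/2 + 676.692ms (3/2)
8. 2706.767ms @ 6 + 193.34ms (3/7)
9. 2900.107ms @ 45/7 + 193.34ms (3/7)
10. 3093.448ms @ 48/7 + 193.34ms (3/7)
11. 3286.788ms @ 51/7 + 193.34ms (3/7)
12. 3480.129ms @ 54/7 + 193.34ms (3/7)
13. 3673.469ms @ 57/7 + 193.34ms (3/7)
14. 3866.81ms @ 60/7 + 193.34ms (3/7)
15. 4060.15ms @ 9 + 193.34ms (3/7)
16. 4253.491ms @ 66/7 + 96.67ms (3/14)
17. 4350.161ms @ 135/14 + 96.67ms (3/14)
18. 4446.831ms @ 69/7 + 193.34ms (3/7)
19. 4640.172ms @ 72/7 + 386.681ms (6/7)
20. 5026.853ms @ 78/7 + 386.681ms (6/7)

note 5 onset = 3b = 1353.383ms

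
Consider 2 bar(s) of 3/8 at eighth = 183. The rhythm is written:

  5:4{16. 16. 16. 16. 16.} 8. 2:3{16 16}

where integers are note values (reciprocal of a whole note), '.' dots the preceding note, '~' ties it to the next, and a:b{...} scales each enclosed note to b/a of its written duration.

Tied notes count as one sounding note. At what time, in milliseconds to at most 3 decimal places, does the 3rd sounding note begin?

1. 0.0ms @ 0 + 196.721ms (3/5)
2. 196.721ms @ 3/5 + 196.721ms (3/5)
3. 393.443ms @ 6/5 + 196.721ms (3/5)
4. 590.164ms @ 9/5 + 196.721ms (3/5)
5. 786.885ms @ 12/5 + 196.721ms (3/5)
6. 983.607ms @ 3 + 491.803ms (3/2)
7. 1475.41ms @ 9/2 + 245.902ms (3/4)
8. 1721.311ms @ 21/4 + 245.902ms (3/4)

note 3 onset = 6/5b = 393.443ms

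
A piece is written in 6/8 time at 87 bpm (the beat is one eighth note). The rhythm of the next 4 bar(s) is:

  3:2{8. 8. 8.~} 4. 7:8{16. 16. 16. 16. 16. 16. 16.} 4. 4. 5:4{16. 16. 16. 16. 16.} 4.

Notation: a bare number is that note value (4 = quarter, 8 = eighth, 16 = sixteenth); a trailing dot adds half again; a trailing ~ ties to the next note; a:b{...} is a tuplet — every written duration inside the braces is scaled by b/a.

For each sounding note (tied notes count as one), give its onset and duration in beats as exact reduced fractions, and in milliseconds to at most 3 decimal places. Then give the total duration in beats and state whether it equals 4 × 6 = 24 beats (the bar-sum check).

1) 0.0ms=0b +689.655ms=1b
2) 689.655ms=1b +689.655ms=1b
3) 1379.31ms=2b +2758.621ms=4b
4) 4137.931ms=6b +591.133ms=6/7b
5) 4729.064ms=48/7b +591.133ms=6/7b
6) 5320.197ms=54/7b +591.133ms=6/7b
7) 5911.33ms=60/7b +591.133ms=6/7b
8) 6502.463ms=66/7b +591.133ms=6/7b
9) 7093.596ms=72/7b +591.133ms=6/7b
10) 7684.729ms=78/7b +591.133ms=6/7b
11) 8275.862ms=12b +2068.966ms=3b
12) 10344.828ms=15b +2068.966ms=3b
13) 12413.793ms=18b +413.793ms=3/5b
14) 12827.586ms=93/5b +413.793ms=3/5b
15) 13241.379ms=96/5b +413.793ms=3/5b
16) 13655.172ms=99/5b +413.793ms=3/5b
17) 14068.966ms=102/5b +413.793ms=3/5b
18) 14482.759ms=21b +2068.966ms=3b
Σ=24b of 24 (87bpm 6/8) — PASS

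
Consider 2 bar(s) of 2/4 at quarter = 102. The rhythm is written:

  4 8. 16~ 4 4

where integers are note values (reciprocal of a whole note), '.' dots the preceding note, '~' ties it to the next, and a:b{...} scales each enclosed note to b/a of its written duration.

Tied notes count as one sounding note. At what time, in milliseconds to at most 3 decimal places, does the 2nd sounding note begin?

note 2 onset = 1b = 588.235ms

1. 0.0ms @ 0 + 588.235ms (1)
2. 588.235ms @ 1 + 441.176ms (3/4)
3. 1029.412ms @ 7/4 + 735.294ms (5/4)
4. 1764.706ms @ 3 + 588.235ms (1)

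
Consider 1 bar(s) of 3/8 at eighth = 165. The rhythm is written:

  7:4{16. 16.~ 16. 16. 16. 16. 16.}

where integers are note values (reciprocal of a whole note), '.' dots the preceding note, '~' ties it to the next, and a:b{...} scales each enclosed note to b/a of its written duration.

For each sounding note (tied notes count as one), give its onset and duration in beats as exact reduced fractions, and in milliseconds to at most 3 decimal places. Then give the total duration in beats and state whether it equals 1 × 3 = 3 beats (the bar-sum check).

1) 0.0ms=0b +155.844ms=3/7b
2) 155.844ms=3/7b +311.688ms=6/7b
3) 467.532ms=9/7b +155.844ms=3/7b
4) 623.377ms=12/7b +155.844ms=3/7b
5) 779.221ms=15/7b +155.844ms=3/7b
6) 935.065ms=18/7b +155.844ms=3/7b
Σ=3b of 3 (165bpm 3/8) — PASS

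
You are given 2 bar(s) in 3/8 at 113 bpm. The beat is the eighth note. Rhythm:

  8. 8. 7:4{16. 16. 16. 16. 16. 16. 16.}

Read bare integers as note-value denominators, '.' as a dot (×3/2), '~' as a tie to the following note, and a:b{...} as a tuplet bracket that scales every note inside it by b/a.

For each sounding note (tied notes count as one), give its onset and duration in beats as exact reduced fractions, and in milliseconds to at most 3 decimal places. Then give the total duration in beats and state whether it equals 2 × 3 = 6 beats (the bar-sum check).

1) 0.0ms=0b +796.46ms=3/2b
2) 796.46ms=3/2b +796.46ms=3/2b
3) 1592.92ms=3b +227.56ms=3/7b
4) 1820.48ms=24/7b +227.56ms=3/7b
5) 2048.04ms=27/7b +227.56ms=3/7b
6) 2275.601ms=30/7b +227.56ms=3/7b
7) 2503.161ms=33/7b +227.56ms=3/7b
8) 2730.721ms=36/7b +227.56ms=3/7b
9) 2958.281ms=39/7b +227.56ms=3/7b
Σ=6b of 6 (113bpm 3/8) — PASS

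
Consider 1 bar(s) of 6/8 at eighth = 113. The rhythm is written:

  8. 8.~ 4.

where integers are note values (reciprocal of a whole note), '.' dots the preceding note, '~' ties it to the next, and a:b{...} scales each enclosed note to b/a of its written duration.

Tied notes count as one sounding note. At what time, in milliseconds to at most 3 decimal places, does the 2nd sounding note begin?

1. 0.0ms @ 0 + 796.46ms (3/2)
2. 796.46ms @ 3/2 + 2389.381ms (9/2)

note 2 onset = 3/2b = 796.46ms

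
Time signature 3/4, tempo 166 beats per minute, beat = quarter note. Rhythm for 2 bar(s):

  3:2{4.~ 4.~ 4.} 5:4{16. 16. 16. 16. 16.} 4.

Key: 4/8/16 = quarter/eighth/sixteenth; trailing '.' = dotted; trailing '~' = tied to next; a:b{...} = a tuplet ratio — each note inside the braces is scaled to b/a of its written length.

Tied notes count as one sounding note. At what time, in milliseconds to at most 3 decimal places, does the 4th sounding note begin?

note 4 onset = 18/5b = 1301.205ms

1. 0.0ms @ 0 + 1084.337ms (3)
2. 1084.337ms @ 3 + 108.434ms (3/10)
3. 1192.771ms @ 33/10 + 108.434ms (3/10)
4. 1301.205ms @ 18/5 + 108.434ms (3/10)
5. 1409.639ms @ 39/10 + 108.434ms (3/10)
6. 1518.072ms @ 21/5 + 108.434ms (3/10)
7. 1626.506ms @ 9/2 + 542.169ms (3/2)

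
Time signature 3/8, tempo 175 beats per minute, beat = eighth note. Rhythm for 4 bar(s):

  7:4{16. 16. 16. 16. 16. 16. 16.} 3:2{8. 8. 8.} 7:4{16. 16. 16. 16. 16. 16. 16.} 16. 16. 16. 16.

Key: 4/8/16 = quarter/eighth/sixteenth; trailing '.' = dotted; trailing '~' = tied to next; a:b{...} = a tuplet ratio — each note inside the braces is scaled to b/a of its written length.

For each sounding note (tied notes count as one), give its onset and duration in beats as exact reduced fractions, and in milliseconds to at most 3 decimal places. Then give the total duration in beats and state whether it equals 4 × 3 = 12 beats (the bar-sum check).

1) 0.0ms=0b +146.939ms=3/7b
2) 146.939ms=3/7b +146.939ms=3/7b
3) 293.878ms=6/7b +146.939ms=3/7b
4) 440.816ms=9/7b +146.939ms=3/7b
5) 587.755ms=12/7b +146.939ms=3/7b
6) 734.694ms=15/7b +146.939ms=3/7b
7) 881.633ms=18/7b +146.939ms=3/7b
8) 1028.571ms=3b +342.857ms=1b
9) 1371.429ms=4b +342.857ms=1b
10) 1714.286ms=5b +342.857ms=1b
11) 2057.143ms=6b +146.939ms=3/7b
12) 2204.082ms=45/7b +146.939ms=3/7b
13) 2351.02ms=48/7b +146.939ms=3/7b
14) 2497.959ms=51/7b +146.939ms=3/7b
15) 2644.898ms=54/7b +146.939ms=3/7b
16) 2791.837ms=57/7b +146.939ms=3/7b
17) 2938.776ms=60/7b +146.939ms=3/7b
18) 3085.714ms=9b +257.143ms=3/4b
19) 3342.857ms=39/4b +257.143ms=3/4b
20) 3600.0ms=21/2b +257.143ms=3/4b
21) 3857.143ms=45/4b +257.143ms=3/4b
Σ=12b of 12 (175bpm 3/8) — PASS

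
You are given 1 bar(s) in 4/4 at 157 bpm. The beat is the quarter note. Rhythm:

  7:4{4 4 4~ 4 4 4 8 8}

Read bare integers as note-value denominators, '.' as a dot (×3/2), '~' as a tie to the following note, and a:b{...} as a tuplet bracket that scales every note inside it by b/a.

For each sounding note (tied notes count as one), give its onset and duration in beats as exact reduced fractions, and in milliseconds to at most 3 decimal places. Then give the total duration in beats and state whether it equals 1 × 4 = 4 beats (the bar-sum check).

1) 0.0ms=0b +218.38ms=4/7b
2) 218.38ms=4/7b +218.38ms=4/7b
3) 436.761ms=8/7b +436.761ms=8/7b
4) 873.521ms=16/7b +218.38ms=4/7b
5) 1091.902ms=20/7b +218.38ms=4/7b
6) 1310.282ms=24/7b +109.19ms=2/7b
7) 1419.472ms=26/7b +109.19ms=2/7b
Σ=4b of 4 (157bpm 4/4) — PASS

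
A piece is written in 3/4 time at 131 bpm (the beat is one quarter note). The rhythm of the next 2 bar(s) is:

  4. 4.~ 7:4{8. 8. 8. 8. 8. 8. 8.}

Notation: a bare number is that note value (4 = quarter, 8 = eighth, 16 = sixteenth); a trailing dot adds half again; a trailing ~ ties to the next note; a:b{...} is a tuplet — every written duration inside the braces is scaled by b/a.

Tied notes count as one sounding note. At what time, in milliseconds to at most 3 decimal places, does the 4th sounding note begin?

1. 0.0ms @ 0 + 687.023ms (3/2)
2. 687.023ms @ 3/2 + 883.315ms (27/14)
3. 1570.338ms @ 24/7 + 196.292ms (3/7)
4. 1766.63ms @ 27/7 + 196.292ms (3/7)
5. 1962.923ms @ 30/7 + 196.292ms (3/7)
6. 2159.215ms @ 33/7 + 196.292ms (3/7)
7. 2355.507ms @ 36/7 + 196.292ms (3/7)
8. 2551.799ms @ 39/7 + 196.292ms (3/7)

note 4 onset = 27/7b = 1766.63ms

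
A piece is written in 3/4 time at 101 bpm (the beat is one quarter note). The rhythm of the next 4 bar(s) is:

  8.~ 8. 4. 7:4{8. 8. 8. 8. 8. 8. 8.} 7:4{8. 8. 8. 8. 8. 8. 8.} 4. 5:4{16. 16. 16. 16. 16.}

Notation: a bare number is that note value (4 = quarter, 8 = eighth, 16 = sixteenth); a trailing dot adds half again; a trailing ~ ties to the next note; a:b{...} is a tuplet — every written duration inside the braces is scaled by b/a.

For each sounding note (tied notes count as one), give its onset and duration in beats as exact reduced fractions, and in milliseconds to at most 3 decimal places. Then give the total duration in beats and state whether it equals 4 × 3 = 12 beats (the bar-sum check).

1) 0.0ms=0b +891.089ms=3/2b
2) 891.089ms=3/2b +891.089ms=3/2b
3) 1782.178ms=3b +254.597ms=3/7b
4) 2036.775ms=24/7b +254.597ms=3/7b
5) 2291.372ms=27/7b +254.597ms=3/7b
6) 2545.969ms=30/7b +254.597ms=3/7b
7) 2800.566ms=33/7b +254.597ms=3/7b
8) 3055.163ms=36/7b +254.597ms=3/7b
9) 3309.76ms=39/7b +254.597ms=3/7b
10) 3564.356ms=6b +254.597ms=3/7b
11) 3818.953ms=45/7b +254.597ms=3/7b
12) 4073.55ms=48/7b +254.597ms=3/7b
13) 4328.147ms=51/7b +254.597ms=3/7b
14) 4582.744ms=54/7b +254.597ms=3/7b
15) 4837.341ms=57/7b +254.597ms=3/7b
16) 5091.938ms=60/7b +254.597ms=3/7b
17) 5346.535ms=9b +891.089ms=3/2b
18) 6237.624ms=21/2b +178.218ms=3/10b
19) 6415.842ms=54/5b +178.218ms=3/10b
20) 6594.059ms=111/10b +178.218ms=3/10b
21) 6772.277ms=57/5b +178.218ms=3/10b
22) 6950.495ms=117/10b +178.218ms=3/10b
Σ=12b of 12 (101bpm 3/4) — PASS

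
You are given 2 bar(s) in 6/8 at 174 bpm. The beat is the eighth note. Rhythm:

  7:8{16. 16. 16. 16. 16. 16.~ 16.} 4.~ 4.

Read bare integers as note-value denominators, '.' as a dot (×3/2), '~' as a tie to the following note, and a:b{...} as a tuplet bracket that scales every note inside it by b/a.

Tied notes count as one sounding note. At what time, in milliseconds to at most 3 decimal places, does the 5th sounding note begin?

note 5 onset = 24/7b = 1182.266ms

1. 0.0ms @ 0 + 295.567ms (6/7)
2. 295.567ms @ 6/7 + 295.567ms (6/7)
3. 591.133ms @ 12/7 + 295.567ms (6/7)
4. 886.7ms @ 18/7 + 295.567ms (6/7)
5. 1182.266ms @ 24/7 + 295.567ms (6/7)
6. 1477.833ms @ 30/7 + 591.133ms (12/7)
7. 2068.966ms @ 6 + 2068.966ms (6)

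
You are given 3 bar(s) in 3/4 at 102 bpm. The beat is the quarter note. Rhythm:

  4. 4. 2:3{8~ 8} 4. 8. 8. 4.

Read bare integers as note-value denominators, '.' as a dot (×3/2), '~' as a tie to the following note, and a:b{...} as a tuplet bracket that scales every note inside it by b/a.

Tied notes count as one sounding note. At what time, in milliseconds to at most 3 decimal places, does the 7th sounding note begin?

1. 0.0ms @ 0 + 882.353ms (3/2)
2. 882.353ms @ 3/2 + 882.353ms (3/2)
3. 1764.706ms @ 3 + 882.353ms (3/2)
4. 2647.059ms @ 9/2 + 882.353ms (3/2)
5. 3529.412ms @ 6 + 441.176ms (3/4)
6. 3970.588ms @ 27/4 + 441.176ms (3/4)
7. 4411.765ms @ 15/2 + 882.353ms (3/2)

note 7 onset = 15/2b = 4411.765ms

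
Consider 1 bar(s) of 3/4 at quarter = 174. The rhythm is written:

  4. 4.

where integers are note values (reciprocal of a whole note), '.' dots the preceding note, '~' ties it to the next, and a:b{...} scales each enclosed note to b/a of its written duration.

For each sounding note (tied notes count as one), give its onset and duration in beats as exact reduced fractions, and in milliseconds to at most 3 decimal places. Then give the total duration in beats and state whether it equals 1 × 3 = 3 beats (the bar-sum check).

1) 0.0ms=0b +517.241ms=3/2b
2) 517.241ms=3/2b +517.241ms=3/2b
Σ=3b of 3 (174bpm 3/4) — PASS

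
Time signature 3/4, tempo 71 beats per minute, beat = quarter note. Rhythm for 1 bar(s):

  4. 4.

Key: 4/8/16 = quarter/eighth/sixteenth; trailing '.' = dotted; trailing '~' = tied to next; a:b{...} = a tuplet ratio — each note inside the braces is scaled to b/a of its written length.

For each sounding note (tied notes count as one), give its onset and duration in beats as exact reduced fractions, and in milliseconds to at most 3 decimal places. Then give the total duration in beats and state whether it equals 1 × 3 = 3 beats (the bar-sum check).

1) 0.0ms=0b +1267.606ms=3/2b
2) 1267.606ms=3/2b +1267.606ms=3/2b
Σ=3b of 3 (71bpm 3/4) — PASS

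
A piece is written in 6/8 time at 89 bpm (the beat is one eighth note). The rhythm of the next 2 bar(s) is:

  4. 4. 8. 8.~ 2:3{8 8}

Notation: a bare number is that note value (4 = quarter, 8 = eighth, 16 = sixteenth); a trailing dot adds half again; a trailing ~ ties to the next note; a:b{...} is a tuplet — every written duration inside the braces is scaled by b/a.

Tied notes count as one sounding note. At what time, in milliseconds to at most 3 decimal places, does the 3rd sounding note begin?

1. 0.0ms @ 0 + 2022.472ms (3)
2. 2022.472ms @ 3 + 2022.472ms (3)
3. 4044.944ms @ 6 + 1011.236ms (3/2)
4. 5056.18ms @ 15/2 + 2022.472ms (3)
5. 7078.652ms @ 21/2 + 1011.236ms (3/2)

note 3 onset = 6b = 4044.944ms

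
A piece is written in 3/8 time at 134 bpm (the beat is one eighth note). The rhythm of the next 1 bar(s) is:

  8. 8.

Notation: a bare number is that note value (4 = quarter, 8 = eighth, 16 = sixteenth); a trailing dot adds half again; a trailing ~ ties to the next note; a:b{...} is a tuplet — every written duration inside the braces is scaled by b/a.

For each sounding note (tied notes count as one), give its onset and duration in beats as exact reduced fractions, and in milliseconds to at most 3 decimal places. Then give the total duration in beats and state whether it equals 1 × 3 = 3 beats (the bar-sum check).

1) 0.0ms=0b +671.642ms=3/2b
2) 671.642ms=3/2b +671.642ms=3/2b
Σ=3b of 3 (134bpm 3/8) — PASS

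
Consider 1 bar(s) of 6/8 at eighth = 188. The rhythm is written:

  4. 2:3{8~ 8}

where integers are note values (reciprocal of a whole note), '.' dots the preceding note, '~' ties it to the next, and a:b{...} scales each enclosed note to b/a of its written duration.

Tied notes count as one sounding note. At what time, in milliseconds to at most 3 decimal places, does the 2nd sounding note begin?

note 2 onset = 3b = 957.447ms

1. 0.0ms @ 0 + 957.447ms (3)
2. 957.447ms @ 3 + 957.447ms (3)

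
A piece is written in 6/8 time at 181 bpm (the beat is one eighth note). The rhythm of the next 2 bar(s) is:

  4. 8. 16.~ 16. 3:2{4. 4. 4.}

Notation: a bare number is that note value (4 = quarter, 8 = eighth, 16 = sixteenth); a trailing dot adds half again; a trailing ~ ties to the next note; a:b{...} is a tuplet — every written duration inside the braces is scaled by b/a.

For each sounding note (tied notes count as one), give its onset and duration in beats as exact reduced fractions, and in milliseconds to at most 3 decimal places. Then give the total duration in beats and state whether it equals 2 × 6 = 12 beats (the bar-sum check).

1) 0.0ms=0b +994.475ms=3b
2) 994.475ms=3b +497.238ms=3/2b
3) 1491.713ms=9/2b +497.238ms=3/2b
4) 1988.95ms=6b +662.983ms=2b
5) 2651.934ms=8b +662.983ms=2b
6) 3314.917ms=10b +662.983ms=2b
Σ=12b of 12 (181bpm 6/8) — PASS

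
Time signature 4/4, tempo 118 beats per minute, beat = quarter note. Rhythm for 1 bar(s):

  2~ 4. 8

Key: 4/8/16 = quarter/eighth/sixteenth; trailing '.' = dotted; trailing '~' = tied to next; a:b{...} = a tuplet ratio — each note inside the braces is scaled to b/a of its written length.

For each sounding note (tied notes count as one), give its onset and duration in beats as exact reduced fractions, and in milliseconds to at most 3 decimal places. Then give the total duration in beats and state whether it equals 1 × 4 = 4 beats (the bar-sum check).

1) 0.0ms=0b +1779.661ms=7/2b
2) 1779.661ms=7/2b +254.237ms=1/2b
Σ=4b of 4 (118bpm 4/4) — PASS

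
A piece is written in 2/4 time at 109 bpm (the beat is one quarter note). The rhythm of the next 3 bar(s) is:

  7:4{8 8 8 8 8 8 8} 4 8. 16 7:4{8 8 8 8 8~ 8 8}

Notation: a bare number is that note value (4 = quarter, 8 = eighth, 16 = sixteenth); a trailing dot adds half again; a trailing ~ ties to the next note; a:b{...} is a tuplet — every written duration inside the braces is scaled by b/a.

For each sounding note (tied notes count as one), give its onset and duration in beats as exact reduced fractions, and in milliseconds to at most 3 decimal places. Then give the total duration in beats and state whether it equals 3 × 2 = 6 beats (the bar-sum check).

1) 0.0ms=0b +157.274ms=2/7b
2) 157.274ms=2/7b +157.274ms=2/7b
3) 314.548ms=4/7b +157.274ms=2/7b
4) 471.822ms=6/7b +157.274ms=2/7b
5) 629.096ms=8/7b +157.274ms=2/7b
6) 786.37ms=10/7b +157.274ms=2/7b
7) 943.644ms=12/7b +157.274ms=2/7b
8) 1100.917ms=2b +550.459ms=1b
9) 1651.376ms=3b +412.844ms=3/4b
10) 2064.22ms=15/4b +137.615ms=1/4b
11) 2201.835ms=4b +157.274ms=2/7b
12) 2359.109ms=30/7b +157.274ms=2/7b
13) 2516.383ms=32/7b +157.274ms=2/7b
14) 2673.657ms=34/7b +157.274ms=2/7b
15) 2830.931ms=36/7b +314.548ms=4/7b
16) 3145.478ms=40/7b +157.274ms=2/7b
Σ=6b of 6 (109bpm 2/4) — PASS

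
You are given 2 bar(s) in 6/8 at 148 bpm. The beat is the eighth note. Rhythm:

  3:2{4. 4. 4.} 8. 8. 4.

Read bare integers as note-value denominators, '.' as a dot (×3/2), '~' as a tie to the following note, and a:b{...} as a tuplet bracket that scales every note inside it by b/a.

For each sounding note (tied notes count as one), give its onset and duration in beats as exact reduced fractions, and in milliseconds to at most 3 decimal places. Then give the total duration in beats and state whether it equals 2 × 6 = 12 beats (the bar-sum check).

1) 0.0ms=0b +810.811ms=2b
2) 810.811ms=2b +810.811ms=2b
3) 1621.622ms=4b +810.811ms=2b
4) 2432.432ms=6b +608.108ms=3/2b
5) 3040.541ms=15/2b +608.108ms=3/2b
6) 3648.649ms=9b +1216.216ms=3b
Σ=12b of 12 (148bpm 6/8) — PASS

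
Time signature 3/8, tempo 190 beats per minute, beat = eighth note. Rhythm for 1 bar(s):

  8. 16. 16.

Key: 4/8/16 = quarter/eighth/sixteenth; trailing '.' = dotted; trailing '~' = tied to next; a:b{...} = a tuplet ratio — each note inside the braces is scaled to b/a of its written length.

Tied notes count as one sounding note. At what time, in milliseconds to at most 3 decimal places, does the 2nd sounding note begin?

1. 0.0ms @ 0 + 473.684ms (3/2)
2. 473.684ms @ 3/2 + 236.842ms (3/4)
3. 710.526ms @ 9/4 + 236.842ms (3/4)

note 2 onset = 3/2b = 473.684ms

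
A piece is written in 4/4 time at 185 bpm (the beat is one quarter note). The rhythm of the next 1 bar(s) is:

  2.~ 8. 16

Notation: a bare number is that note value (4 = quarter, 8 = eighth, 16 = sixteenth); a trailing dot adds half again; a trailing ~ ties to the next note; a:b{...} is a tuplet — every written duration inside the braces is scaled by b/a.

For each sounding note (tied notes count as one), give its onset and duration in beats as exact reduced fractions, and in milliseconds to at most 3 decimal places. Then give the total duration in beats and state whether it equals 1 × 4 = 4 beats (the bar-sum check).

1) 0.0ms=0b +1216.216ms=15/4b
2) 1216.216ms=15/4b +81.081ms=1/4b
Σ=4b of 4 (185bpm 4/4) — PASS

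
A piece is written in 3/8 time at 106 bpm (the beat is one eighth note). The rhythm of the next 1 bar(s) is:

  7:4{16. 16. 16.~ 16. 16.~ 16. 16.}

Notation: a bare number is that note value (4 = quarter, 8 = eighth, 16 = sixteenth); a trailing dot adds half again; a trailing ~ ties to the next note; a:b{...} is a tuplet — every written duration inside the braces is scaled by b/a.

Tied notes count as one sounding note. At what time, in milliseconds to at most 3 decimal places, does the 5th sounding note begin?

1. 0.0ms @ 0 + 242.588ms (3/7)
2. 242.588ms @ 3/7 + 242.588ms (3/7)
3. 485.175ms @ 6/7 + 485.175ms (6/7)
4. 970.35ms @ 12/7 + 485.175ms (6/7)
5. 1455.526ms @ 18/7 + 242.588ms (3/7)

note 5 onset = 18/7b = 1455.526ms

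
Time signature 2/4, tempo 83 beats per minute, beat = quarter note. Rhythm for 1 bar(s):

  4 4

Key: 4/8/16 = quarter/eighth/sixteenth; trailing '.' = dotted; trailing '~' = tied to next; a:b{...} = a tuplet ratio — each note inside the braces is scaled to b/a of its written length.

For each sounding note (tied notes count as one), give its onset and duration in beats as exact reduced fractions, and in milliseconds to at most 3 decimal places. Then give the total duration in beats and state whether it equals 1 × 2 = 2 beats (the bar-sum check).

1) 0.0ms=0b +722.892ms=1b
2) 722.892ms=1b +722.892ms=1b
Σ=2b of 2 (83bpm 2/4) — PASS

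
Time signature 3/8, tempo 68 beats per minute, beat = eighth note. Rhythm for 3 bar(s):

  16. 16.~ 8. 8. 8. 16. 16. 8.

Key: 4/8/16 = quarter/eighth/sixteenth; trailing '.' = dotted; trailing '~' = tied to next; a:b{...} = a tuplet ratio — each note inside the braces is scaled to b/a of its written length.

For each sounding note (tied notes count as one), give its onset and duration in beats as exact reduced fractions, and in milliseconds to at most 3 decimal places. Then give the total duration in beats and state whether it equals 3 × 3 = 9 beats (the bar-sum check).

1) 0.0ms=0b +661.765ms=3/4b
2) 661.765ms=3/4b +1985.294ms=9/4b
3) 2647.059ms=3b +1323.529ms=3/2b
4) 3970.588ms=9/2b +1323.529ms=3/2b
5) 5294.118ms=6b +661.765ms=3/4b
6) 5955.882ms=27/4b +661.765ms=3/4b
7) 6617.647ms=15/2b +1323.529ms=3/2b
Σ=9b of 9 (68bpm 3/8) — PASS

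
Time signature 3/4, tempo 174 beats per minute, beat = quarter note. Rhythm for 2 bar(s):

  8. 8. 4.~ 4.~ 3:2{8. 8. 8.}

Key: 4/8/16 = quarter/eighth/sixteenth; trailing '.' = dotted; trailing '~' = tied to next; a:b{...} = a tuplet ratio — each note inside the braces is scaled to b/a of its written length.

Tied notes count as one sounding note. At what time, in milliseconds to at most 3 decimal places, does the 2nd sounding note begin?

note 2 onset = 3/4b = 258.621ms

1. 0.0ms @ 0 + 258.621ms (3/4)
2. 258.621ms @ 3/4 + 258.621ms (3/4)
3. 517.241ms @ 3/2 + 1206.897ms (7/2)
4. 1724.138ms @ 5 + 172.414ms (1/2)
5. 1896.552ms @ 11/2 + 172.414ms (1/2)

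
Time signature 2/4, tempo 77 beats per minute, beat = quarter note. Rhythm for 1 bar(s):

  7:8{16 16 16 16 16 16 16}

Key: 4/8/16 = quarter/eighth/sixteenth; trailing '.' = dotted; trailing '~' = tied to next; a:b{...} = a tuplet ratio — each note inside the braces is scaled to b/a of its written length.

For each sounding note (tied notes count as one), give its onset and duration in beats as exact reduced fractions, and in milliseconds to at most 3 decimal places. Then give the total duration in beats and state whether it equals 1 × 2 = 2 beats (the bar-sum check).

1) 0.0ms=0b +222.635ms=2/7b
2) 222.635ms=2/7b +222.635ms=2/7b
3) 445.269ms=4/7b +222.635ms=2/7b
4) 667.904ms=6/7b +222.635ms=2/7b
5) 890.538ms=8/7b +222.635ms=2/7b
6) 1113.173ms=10/7b +222.635ms=2/7b
7) 1335.807ms=12/7b +222.635ms=2/7b
Σ=2b of 2 (77bpm 2/4) — PASS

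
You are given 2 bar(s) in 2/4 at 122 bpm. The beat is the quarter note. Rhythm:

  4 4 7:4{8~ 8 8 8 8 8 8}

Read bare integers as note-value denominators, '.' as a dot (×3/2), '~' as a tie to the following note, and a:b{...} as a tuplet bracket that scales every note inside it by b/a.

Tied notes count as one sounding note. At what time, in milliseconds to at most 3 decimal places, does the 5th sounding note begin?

1. 0.0ms @ 0 + 491.803ms (1)
2. 491.803ms @ 1 + 491.803ms (1)
3. 983.607ms @ 2 + 281.03ms (4/7)
4. 1264.637ms @ 18/7 + 140.515ms (2/7)
5. 1405.152ms @ 20/7 + 140.515ms (2/7)
6. 1545.667ms @ 22/7 + 140.515ms (2/7)
7. 1686.183ms @ 24/7 + 140.515ms (2/7)
8. 1826.698ms @ 26/7 + 140.515ms (2/7)

note 5 onset = 20/7b = 1405.152ms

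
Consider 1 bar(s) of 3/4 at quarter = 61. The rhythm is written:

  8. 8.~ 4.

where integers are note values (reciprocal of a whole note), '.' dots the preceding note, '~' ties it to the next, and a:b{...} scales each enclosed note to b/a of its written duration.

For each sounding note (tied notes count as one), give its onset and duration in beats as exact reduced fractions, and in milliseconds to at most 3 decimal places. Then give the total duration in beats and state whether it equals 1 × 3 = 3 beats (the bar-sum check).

1) 0.0ms=0b +737.705ms=3/4b
2) 737.705ms=3/4b +2213.115ms=9/4b
Σ=3b of 3 (61bpm 3/4) — PASS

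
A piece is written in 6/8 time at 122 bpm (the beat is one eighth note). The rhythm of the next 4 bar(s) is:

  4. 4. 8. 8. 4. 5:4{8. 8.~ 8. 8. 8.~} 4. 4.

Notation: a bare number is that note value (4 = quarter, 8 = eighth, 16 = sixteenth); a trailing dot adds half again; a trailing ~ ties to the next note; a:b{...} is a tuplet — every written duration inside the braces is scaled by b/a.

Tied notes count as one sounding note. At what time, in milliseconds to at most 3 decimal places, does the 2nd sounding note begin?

1. 0.0ms @ 0 + 1475.41ms (3)
2. 1475.41ms @ 3 + 1475.41ms (3)
3. 2950.82ms @ 6 + 737.705ms (3/2)
4. 3688.525ms @ 15/2 + 737.705ms (3/2)
5. 4426.23ms @ 9 + 1475.41ms (3)
6. 5901.639ms @ 12 + 590.164ms (6/5)
7. 6491.803ms @ 66/5 + 1180.328ms (12/5)
8. 7672.131ms @ 78/5 + 590.164ms (6/5)
9. 8262.295ms @ 84/5 + 2065.574ms (21/5)
10. 10327.869ms @ 21 + 1475.41ms (3)

note 2 onset = 3b = 1475.41ms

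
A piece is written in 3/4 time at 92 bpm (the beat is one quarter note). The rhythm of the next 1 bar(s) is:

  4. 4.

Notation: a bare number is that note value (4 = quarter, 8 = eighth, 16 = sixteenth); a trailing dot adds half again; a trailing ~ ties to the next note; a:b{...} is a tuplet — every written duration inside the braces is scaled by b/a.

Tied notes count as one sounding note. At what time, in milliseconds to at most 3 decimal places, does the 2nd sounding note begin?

1. 0.0ms @ 0 + 978.261ms (3/2)
2. 978.261ms @ 3/2 + 978.261ms (3/2)

note 2 onset = 3/2b = 978.261ms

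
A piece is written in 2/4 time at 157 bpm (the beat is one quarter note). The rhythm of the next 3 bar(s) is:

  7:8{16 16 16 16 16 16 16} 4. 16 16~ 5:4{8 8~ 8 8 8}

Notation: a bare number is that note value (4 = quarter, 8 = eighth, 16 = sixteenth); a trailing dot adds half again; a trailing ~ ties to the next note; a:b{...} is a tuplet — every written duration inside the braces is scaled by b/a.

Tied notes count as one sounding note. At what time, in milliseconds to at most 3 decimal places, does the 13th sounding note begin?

1. 0.0ms @ 0 + 109.19ms (2/7)
2. 109.19ms @ 2/7 + 109.19ms (2/7)
3. 218.38ms @ 4/7 + 109.19ms (2/7)
4. 327.571ms @ 6/7 + 109.19ms (2/7)
5. 436.761ms @ 8/7 + 109.19ms (2/7)
6. 545.951ms @ 10/7 + 109.19ms (2/7)
7. 655.141ms @ 12/7 + 109.19ms (2/7)
8. 764.331ms @ 2 + 573.248ms (3/2)
9. 1337.58ms @ 7/2 + 95.541ms (1/4)
10. 1433.121ms @ 15/4 + 248.408ms (13/20)
11. 1681.529ms @ 22/5 + 305.732ms (4/5)
12. 1987.261ms @ 26/5 + 152.866ms (2/5)
13. 2140.127ms @ 28/5 + 152.866ms (2/5)

note 13 onset = 28/5b = 2140.127ms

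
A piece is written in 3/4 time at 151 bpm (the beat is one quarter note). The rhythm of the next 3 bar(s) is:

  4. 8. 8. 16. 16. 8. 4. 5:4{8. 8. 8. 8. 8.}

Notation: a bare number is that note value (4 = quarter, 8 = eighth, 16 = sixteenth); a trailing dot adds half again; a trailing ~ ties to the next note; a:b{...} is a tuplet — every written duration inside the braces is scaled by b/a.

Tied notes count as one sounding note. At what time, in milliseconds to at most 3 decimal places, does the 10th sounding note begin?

note 10 onset = 36/5b = 2860.927ms

1. 0.0ms @ 0 + 596.026ms (3/2)
2. 596.026ms @ 3/2 + 298.013ms (3/4)
3. 894.04ms @ 9/4 + 298.013ms (3/4)
4. 1192.053ms @ 3 + 149.007ms (3/8)
5. 1341.06ms @ 27/8 + 149.007ms (3/8)
6. 1490.066ms @ 15/4 + 298.013ms (3/4)
7. 1788.079ms @ 9/2 + 596.026ms (3/2)
8. 2384.106ms @ 6 + 238.411ms (3/5)
9. 2622.517ms @ 33/5 + 238.411ms (3/5)
10. 2860.927ms @ 36/5 + 238.411ms (3/5)
11. 3099.338ms @ 39/5 + 238.411ms (3/5)
12. 3337.748ms @ 42/5 + 238.411ms (3/5)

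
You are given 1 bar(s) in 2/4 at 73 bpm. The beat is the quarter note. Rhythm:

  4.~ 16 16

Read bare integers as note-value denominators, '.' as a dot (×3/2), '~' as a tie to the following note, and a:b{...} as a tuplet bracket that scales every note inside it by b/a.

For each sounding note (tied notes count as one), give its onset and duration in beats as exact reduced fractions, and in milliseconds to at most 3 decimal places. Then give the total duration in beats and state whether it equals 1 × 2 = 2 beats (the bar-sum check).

1) 0.0ms=0b +1438.356ms=7/4b
2) 1438.356ms=7/4b +205.479ms=1/4b
Σ=2b of 2 (73bpm 2/4) — PASS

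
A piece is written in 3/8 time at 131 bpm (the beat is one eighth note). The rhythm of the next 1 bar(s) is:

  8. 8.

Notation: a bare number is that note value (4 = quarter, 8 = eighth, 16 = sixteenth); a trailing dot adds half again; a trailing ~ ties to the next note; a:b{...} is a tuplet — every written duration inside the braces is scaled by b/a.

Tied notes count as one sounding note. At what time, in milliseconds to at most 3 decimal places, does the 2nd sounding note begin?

note 2 onset = 3/2b = 687.023ms

1. 0.0ms @ 0 + 687.023ms (3/2)
2. 687.023ms @ 3/2 + 687.023ms (3/2)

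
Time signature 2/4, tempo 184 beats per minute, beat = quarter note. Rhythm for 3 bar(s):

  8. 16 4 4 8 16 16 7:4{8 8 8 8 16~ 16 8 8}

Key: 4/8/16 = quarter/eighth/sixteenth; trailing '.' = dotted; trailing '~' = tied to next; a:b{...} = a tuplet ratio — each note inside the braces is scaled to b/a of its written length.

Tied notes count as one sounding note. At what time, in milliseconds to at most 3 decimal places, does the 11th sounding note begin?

note 11 onset = 34/7b = 1583.851ms

1. 0.0ms @ 0 + 244.565ms (3/4)
2. 244.565ms @ 3/4 + 81.522ms (1/4)
3. 326.087ms @ 1 + 326.087ms (1)
4. 652.174ms @ 2 + 326.087ms (1)
5. 978.261ms @ 3 + 163.043ms (1/2)
6. 1141.304ms @ 7/2 + 81.522ms (1/4)
7. 1222.826ms @ 15/4 + 81.522ms (1/4)
8. 1304.348ms @ 4 + 93.168ms (2/7)
9. 1397.516ms @ 30/7 + 93.168ms (2/7)
10. 1490.683ms @ 32/7 + 93.168ms (2/7)
11. 1583.851ms @ 34/7 + 93.168ms (2/7)
12. 1677.019ms @ 36/7 + 93.168ms (2/7)
13. 1770.186ms @ 38/7 + 93.168ms (2/7)
14. 1863.354ms @ 40/7 + 93.168ms (2/7)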